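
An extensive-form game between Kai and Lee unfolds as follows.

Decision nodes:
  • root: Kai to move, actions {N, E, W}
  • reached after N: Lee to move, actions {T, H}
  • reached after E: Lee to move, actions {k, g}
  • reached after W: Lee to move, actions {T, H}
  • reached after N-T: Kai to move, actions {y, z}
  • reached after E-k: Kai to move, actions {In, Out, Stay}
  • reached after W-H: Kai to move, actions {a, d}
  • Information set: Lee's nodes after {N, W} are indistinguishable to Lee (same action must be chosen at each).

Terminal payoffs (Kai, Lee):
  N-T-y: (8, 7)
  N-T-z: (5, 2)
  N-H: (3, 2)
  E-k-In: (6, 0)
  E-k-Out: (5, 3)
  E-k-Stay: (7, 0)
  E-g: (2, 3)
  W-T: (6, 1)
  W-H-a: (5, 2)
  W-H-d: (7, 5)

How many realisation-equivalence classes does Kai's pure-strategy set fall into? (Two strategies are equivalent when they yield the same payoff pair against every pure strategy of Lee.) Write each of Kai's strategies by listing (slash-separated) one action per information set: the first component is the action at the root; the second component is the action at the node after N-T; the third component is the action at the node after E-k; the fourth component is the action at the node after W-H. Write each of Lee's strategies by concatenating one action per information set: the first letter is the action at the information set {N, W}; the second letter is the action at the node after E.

7

Kai has 36 pure strategies: N/y/In/a, N/y/In/d, N/y/Out/a, N/y/Out/d, N/y/Stay/a, N/y/Stay/d, N/z/In/a, N/z/In/d, N/z/Out/a, N/z/Out/d, N/z/Stay/a, N/z/Stay/d, E/y/In/a, E/y/In/d, E/y/Out/a, E/y/Out/d, E/y/Stay/a, E/y/Stay/d, E/z/In/a, E/z/In/d, E/z/Out/a, E/z/Out/d, E/z/Stay/a, E/z/Stay/d, W/y/In/a, W/y/In/d, W/y/Out/a, W/y/Out/d, W/y/Stay/a, W/y/Stay/d, W/z/In/a, W/z/In/d, W/z/Out/a, W/z/Out/d, W/z/Stay/a, W/z/Stay/d. Columns: Tk, Tg, Hk, Hg.
{N/y/In/a, N/y/In/d, N/y/Out/a, N/y/Out/d, N/y/Stay/a, N/y/Stay/d} → row (8,7) (8,7) (3,2) (3,2)
{N/z/In/a, N/z/In/d, N/z/Out/a, N/z/Out/d, N/z/Stay/a, N/z/Stay/d} → row (5,2) (5,2) (3,2) (3,2)
{E/y/In/a, E/y/In/d, E/z/In/a, E/z/In/d} → row (6,0) (2,3) (6,0) (2,3)
{E/y/Out/a, E/y/Out/d, E/z/Out/a, E/z/Out/d} → row (5,3) (2,3) (5,3) (2,3)
{E/y/Stay/a, E/y/Stay/d, E/z/Stay/a, E/z/Stay/d} → row (7,0) (2,3) (7,0) (2,3)
{W/y/In/a, W/y/Out/a, W/y/Stay/a, W/z/In/a, W/z/Out/a, W/z/Stay/a} → row (6,1) (6,1) (5,2) (5,2)
{W/y/In/d, W/y/Out/d, W/y/Stay/d, W/z/In/d, W/z/Out/d, W/z/Stay/d} → row (6,1) (6,1) (7,5) (7,5)
That's 7 distinct rows out of 36 strategies.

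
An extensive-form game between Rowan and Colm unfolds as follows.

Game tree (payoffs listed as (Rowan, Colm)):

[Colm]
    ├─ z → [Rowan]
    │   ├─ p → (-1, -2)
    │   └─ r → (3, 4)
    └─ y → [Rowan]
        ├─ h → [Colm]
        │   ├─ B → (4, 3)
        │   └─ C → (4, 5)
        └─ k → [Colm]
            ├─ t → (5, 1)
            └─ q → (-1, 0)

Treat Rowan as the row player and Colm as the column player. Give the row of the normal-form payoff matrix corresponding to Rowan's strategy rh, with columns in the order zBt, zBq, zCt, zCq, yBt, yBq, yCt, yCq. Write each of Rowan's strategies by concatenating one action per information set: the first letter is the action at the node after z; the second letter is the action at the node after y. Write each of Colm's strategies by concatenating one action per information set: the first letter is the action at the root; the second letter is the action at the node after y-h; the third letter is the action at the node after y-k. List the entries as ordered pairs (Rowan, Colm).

vs zBt: Colm plays z → Rowan plays r at [z] → (3, 4)
vs zBq: Colm plays z → Rowan plays r at [z] → (3, 4)
vs zCt: Colm plays z → Rowan plays r at [z] → (3, 4)
vs zCq: Colm plays z → Rowan plays r at [z] → (3, 4)
vs yBt: Colm plays y → Rowan plays h at [y] → Colm plays B at [y-h] → (4, 3)
vs yBq: Colm plays y → Rowan plays h at [y] → Colm plays B at [y-h] → (4, 3)
vs yCt: Colm plays y → Rowan plays h at [y] → Colm plays C at [y-h] → (4, 5)
vs yCq: Colm plays y → Rowan plays h at [y] → Colm plays C at [y-h] → (4, 5)

(3,4) (3,4) (3,4) (3,4) (4,3) (4,3) (4,5) (4,5)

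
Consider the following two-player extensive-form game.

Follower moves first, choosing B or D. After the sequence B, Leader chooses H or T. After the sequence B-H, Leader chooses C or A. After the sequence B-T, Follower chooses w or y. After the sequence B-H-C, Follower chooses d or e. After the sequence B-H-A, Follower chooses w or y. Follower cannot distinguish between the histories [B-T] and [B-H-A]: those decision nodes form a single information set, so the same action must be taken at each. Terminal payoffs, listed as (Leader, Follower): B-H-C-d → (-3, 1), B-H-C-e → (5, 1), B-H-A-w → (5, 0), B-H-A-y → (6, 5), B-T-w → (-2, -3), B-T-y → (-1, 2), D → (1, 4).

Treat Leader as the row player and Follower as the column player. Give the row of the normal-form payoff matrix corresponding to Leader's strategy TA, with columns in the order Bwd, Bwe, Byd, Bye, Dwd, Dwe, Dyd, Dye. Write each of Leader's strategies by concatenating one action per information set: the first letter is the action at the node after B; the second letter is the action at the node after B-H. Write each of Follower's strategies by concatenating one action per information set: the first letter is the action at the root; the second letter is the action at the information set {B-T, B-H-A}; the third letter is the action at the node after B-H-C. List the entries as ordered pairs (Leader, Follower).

(-2,-3) (-2,-3) (-1,2) (-1,2) (1,4) (1,4) (1,4) (1,4)

vs Bwd: Follower plays B → Leader plays T at [B] → Follower plays w at [B-T] → (-2, -3)
vs Bwe: Follower plays B → Leader plays T at [B] → Follower plays w at [B-T] → (-2, -3)
vs Byd: Follower plays B → Leader plays T at [B] → Follower plays y at [B-T] → (-1, 2)
vs Bye: Follower plays B → Leader plays T at [B] → Follower plays y at [B-T] → (-1, 2)
vs Dwd: Follower plays D → (1, 4)
vs Dwe: Follower plays D → (1, 4)
vs Dyd: Follower plays D → (1, 4)
vs Dye: Follower plays D → (1, 4)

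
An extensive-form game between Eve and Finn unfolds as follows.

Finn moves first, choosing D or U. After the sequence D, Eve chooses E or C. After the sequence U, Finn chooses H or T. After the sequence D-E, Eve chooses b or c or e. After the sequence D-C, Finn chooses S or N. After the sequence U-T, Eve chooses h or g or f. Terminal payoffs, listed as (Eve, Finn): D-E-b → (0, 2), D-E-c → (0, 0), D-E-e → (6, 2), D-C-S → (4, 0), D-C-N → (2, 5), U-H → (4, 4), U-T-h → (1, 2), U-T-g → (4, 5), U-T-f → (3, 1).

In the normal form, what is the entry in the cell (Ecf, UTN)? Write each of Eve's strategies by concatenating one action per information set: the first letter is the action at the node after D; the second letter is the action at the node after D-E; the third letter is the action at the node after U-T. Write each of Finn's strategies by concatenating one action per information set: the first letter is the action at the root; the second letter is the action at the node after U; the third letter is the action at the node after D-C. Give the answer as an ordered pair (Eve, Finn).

(3, 1)

Trace the play path from the root:
  Finn plays U
  Finn plays T at [U]
  Eve plays f at [U-T]
→ terminal payoff (3, 1).
(Eve's choice at the node after D is never reached on this path, so it doesn't affect the outcome.)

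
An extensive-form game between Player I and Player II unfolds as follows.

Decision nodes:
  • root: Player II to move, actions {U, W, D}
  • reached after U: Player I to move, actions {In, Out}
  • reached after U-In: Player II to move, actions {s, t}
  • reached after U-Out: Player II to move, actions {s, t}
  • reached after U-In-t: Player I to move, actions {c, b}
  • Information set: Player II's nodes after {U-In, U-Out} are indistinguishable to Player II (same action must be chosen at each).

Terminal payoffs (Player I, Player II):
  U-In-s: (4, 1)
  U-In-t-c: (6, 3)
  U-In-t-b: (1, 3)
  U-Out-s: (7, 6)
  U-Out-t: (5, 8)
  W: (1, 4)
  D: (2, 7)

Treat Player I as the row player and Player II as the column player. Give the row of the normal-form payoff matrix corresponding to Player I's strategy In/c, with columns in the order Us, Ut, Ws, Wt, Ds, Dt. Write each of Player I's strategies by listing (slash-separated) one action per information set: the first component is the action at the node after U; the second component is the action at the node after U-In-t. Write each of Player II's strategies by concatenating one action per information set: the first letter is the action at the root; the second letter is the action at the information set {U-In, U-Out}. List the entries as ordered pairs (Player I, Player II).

vs Us: Player II plays U → Player I plays In at [U] → Player II plays s at [U-In] → (4, 1)
vs Ut: Player II plays U → Player I plays In at [U] → Player II plays t at [U-In] → Player I plays c at [U-In-t] → (6, 3)
vs Ws: Player II plays W → (1, 4)
vs Wt: Player II plays W → (1, 4)
vs Ds: Player II plays D → (2, 7)
vs Dt: Player II plays D → (2, 7)

(4,1) (6,3) (1,4) (1,4) (2,7) (2,7)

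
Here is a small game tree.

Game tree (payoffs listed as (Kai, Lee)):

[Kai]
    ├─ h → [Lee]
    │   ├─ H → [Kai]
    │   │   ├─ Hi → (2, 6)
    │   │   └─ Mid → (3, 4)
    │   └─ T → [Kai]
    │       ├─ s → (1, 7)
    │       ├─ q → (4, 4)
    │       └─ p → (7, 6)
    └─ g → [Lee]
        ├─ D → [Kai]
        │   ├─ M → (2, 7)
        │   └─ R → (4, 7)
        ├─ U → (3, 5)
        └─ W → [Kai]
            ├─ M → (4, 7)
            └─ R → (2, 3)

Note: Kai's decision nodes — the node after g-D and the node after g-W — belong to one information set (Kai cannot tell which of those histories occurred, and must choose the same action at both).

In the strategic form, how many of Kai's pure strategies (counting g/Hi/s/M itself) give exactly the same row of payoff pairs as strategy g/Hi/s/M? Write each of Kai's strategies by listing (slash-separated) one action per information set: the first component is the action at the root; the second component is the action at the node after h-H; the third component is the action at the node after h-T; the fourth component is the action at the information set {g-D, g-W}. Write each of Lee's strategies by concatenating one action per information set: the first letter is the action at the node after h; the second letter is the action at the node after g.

6

Row for g/Hi/s/M (columns HD, HU, HW, TD, TU, TW): (2,7) (3,5) (4,7) (2,7) (3,5) (4,7).
Under g/Hi/s/M, Kai's choice at the node after h-H and at the node after h-T can never be reached regardless of what Lee does, so varying those choices leaves every outcome unchanged.
Holding the reachable choices fixed and varying the unreachable ones freely already gives 2 × 3 = 6 equivalent strategies.
No other strategy reproduces this row, so those 6 are the full class: g/Hi/s/M, g/Hi/q/M, g/Hi/p/M, g/Mid/s/M, g/Mid/q/M, g/Mid/p/M.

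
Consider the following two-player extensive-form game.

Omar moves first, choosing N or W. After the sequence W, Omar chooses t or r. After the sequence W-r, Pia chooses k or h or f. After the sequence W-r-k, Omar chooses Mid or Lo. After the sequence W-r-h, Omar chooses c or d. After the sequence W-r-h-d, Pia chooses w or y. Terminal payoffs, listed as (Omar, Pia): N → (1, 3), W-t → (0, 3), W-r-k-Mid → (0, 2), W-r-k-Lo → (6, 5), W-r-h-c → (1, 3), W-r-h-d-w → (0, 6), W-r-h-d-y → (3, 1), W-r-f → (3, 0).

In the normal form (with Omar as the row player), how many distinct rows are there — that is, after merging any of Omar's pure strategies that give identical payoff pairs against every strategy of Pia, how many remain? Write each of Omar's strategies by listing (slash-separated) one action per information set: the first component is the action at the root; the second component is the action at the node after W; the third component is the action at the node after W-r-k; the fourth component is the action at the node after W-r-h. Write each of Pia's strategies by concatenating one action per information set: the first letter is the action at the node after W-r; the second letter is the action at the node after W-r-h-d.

6

Omar has 16 pure strategies: N/t/Mid/c, N/t/Mid/d, N/t/Lo/c, N/t/Lo/d, N/r/Mid/c, N/r/Mid/d, N/r/Lo/c, N/r/Lo/d, W/t/Mid/c, W/t/Mid/d, W/t/Lo/c, W/t/Lo/d, W/r/Mid/c, W/r/Mid/d, W/r/Lo/c, W/r/Lo/d. Columns: kw, ky, hw, hy, fw, fy.
{N/t/Mid/c, N/t/Mid/d, N/t/Lo/c, N/t/Lo/d, N/r/Mid/c, N/r/Mid/d, N/r/Lo/c, N/r/Lo/d} → row (1,3) (1,3) (1,3) (1,3) (1,3) (1,3)
{W/t/Mid/c, W/t/Mid/d, W/t/Lo/c, W/t/Lo/d} → row (0,3) (0,3) (0,3) (0,3) (0,3) (0,3)
{W/r/Mid/c} → row (0,2) (0,2) (1,3) (1,3) (3,0) (3,0)
{W/r/Mid/d} → row (0,2) (0,2) (0,6) (3,1) (3,0) (3,0)
{W/r/Lo/c} → row (6,5) (6,5) (1,3) (1,3) (3,0) (3,0)
{W/r/Lo/d} → row (6,5) (6,5) (0,6) (3,1) (3,0) (3,0)
That's 6 distinct rows out of 16 strategies.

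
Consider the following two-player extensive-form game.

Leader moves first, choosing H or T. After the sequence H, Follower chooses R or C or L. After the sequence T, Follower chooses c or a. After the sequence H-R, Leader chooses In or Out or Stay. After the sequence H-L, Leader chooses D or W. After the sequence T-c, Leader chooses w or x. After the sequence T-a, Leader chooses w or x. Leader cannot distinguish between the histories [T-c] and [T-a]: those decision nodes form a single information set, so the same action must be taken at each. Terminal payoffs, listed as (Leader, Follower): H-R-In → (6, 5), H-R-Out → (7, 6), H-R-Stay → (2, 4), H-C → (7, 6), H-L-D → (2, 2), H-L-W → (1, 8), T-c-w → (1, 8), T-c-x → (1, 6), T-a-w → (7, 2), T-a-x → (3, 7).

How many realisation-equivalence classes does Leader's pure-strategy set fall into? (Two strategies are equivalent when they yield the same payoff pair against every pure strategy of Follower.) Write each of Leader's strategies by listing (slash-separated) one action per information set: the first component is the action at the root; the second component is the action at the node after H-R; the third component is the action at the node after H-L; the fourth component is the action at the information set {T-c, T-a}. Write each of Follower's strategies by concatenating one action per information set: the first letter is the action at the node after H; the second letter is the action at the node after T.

Leader has 24 pure strategies: H/In/D/w, H/In/D/x, H/In/W/w, H/In/W/x, H/Out/D/w, H/Out/D/x, H/Out/W/w, H/Out/W/x, H/Stay/D/w, H/Stay/D/x, H/Stay/W/w, H/Stay/W/x, T/In/D/w, T/In/D/x, T/In/W/w, T/In/W/x, T/Out/D/w, T/Out/D/x, T/Out/W/w, T/Out/W/x, T/Stay/D/w, T/Stay/D/x, T/Stay/W/w, T/Stay/W/x. Columns: Rc, Ra, Cc, Ca, Lc, La.
{H/In/D/w, H/In/D/x} → row (6,5) (6,5) (7,6) (7,6) (2,2) (2,2)
{H/In/W/w, H/In/W/x} → row (6,5) (6,5) (7,6) (7,6) (1,8) (1,8)
{H/Out/D/w, H/Out/D/x} → row (7,6) (7,6) (7,6) (7,6) (2,2) (2,2)
{H/Out/W/w, H/Out/W/x} → row (7,6) (7,6) (7,6) (7,6) (1,8) (1,8)
{H/Stay/D/w, H/Stay/D/x} → row (2,4) (2,4) (7,6) (7,6) (2,2) (2,2)
{H/Stay/W/w, H/Stay/W/x} → row (2,4) (2,4) (7,6) (7,6) (1,8) (1,8)
{T/In/D/w, T/In/W/w, T/Out/D/w, T/Out/W/w, T/Stay/D/w, T/Stay/W/w} → row (1,8) (7,2) (1,8) (7,2) (1,8) (7,2)
{T/In/D/x, T/In/W/x, T/Out/D/x, T/Out/W/x, T/Stay/D/x, T/Stay/W/x} → row (1,6) (3,7) (1,6) (3,7) (1,6) (3,7)
That's 8 distinct rows out of 24 strategies.

8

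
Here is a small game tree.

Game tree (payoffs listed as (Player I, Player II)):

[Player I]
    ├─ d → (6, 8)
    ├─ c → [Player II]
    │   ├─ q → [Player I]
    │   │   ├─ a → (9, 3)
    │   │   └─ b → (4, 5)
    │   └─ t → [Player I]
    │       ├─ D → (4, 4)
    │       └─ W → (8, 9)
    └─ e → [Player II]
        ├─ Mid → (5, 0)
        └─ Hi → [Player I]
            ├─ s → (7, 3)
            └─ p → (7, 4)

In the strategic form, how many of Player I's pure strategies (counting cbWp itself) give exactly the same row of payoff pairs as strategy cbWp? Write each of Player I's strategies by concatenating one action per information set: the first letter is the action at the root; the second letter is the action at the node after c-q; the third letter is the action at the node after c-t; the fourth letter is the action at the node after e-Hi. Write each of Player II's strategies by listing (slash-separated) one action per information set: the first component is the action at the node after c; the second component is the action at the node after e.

2

Row for cbWp (columns q/Mid, q/Hi, t/Mid, t/Hi): (4,5) (4,5) (8,9) (8,9).
Under cbWp, Player I's choice at the node after e-Hi can never be reached regardless of what Player II does, so varying those choices leaves every outcome unchanged.
Holding the reachable choices fixed and varying the unreachable one freely already gives 2 equivalent strategies.
No other strategy reproduces this row, so those 2 are the full class: cbWs, cbWp.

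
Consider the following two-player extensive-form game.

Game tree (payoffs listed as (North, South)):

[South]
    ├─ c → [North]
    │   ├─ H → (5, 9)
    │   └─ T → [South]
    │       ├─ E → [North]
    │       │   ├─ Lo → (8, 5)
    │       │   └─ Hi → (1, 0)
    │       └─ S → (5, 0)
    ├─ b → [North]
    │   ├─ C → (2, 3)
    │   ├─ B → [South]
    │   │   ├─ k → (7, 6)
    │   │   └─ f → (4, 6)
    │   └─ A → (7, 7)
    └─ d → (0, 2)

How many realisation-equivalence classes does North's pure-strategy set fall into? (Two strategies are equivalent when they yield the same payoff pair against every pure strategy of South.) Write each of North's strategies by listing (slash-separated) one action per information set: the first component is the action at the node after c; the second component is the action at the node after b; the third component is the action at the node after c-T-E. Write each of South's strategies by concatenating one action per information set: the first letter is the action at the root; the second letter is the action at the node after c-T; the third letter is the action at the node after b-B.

9

North has 12 pure strategies: H/C/Lo, H/C/Hi, H/B/Lo, H/B/Hi, H/A/Lo, H/A/Hi, T/C/Lo, T/C/Hi, T/B/Lo, T/B/Hi, T/A/Lo, T/A/Hi. Columns: cEk, cEf, cSk, cSf, bEk, bEf, bSk, bSf, dEk, dEf, dSk, dSf.
{H/C/Lo, H/C/Hi} → row (5,9) (5,9) (5,9) (5,9) (2,3) (2,3) (2,3) (2,3) (0,2) (0,2) (0,2) (0,2)
{H/B/Lo, H/B/Hi} → row (5,9) (5,9) (5,9) (5,9) (7,6) (4,6) (7,6) (4,6) (0,2) (0,2) (0,2) (0,2)
{H/A/Lo, H/A/Hi} → row (5,9) (5,9) (5,9) (5,9) (7,7) (7,7) (7,7) (7,7) (0,2) (0,2) (0,2) (0,2)
{T/C/Lo} → row (8,5) (8,5) (5,0) (5,0) (2,3) (2,3) (2,3) (2,3) (0,2) (0,2) (0,2) (0,2)
{T/C/Hi} → row (1,0) (1,0) (5,0) (5,0) (2,3) (2,3) (2,3) (2,3) (0,2) (0,2) (0,2) (0,2)
{T/B/Lo} → row (8,5) (8,5) (5,0) (5,0) (7,6) (4,6) (7,6) (4,6) (0,2) (0,2) (0,2) (0,2)
{T/B/Hi} → row (1,0) (1,0) (5,0) (5,0) (7,6) (4,6) (7,6) (4,6) (0,2) (0,2) (0,2) (0,2)
{T/A/Lo} → row (8,5) (8,5) (5,0) (5,0) (7,7) (7,7) (7,7) (7,7) (0,2) (0,2) (0,2) (0,2)
{T/A/Hi} → row (1,0) (1,0) (5,0) (5,0) (7,7) (7,7) (7,7) (7,7) (0,2) (0,2) (0,2) (0,2)
That's 9 distinct rows out of 12 strategies.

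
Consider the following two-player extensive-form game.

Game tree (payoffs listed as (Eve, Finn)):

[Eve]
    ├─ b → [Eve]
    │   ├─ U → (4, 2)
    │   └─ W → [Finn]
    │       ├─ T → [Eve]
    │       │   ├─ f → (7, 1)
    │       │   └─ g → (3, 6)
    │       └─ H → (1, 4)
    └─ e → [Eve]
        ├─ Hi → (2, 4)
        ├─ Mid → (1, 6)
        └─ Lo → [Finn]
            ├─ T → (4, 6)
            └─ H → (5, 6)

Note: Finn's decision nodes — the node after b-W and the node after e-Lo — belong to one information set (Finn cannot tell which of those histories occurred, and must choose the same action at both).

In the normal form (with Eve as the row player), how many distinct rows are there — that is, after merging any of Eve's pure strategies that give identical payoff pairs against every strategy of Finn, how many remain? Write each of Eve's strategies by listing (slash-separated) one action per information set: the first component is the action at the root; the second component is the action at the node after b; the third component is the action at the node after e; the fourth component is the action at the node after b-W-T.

Eve has 24 pure strategies: b/U/Hi/f, b/U/Hi/g, b/U/Mid/f, b/U/Mid/g, b/U/Lo/f, b/U/Lo/g, b/W/Hi/f, b/W/Hi/g, b/W/Mid/f, b/W/Mid/g, b/W/Lo/f, b/W/Lo/g, e/U/Hi/f, e/U/Hi/g, e/U/Mid/f, e/U/Mid/g, e/U/Lo/f, e/U/Lo/g, e/W/Hi/f, e/W/Hi/g, e/W/Mid/f, e/W/Mid/g, e/W/Lo/f, e/W/Lo/g. Columns: T, H.
{b/U/Hi/f, b/U/Hi/g, b/U/Mid/f, b/U/Mid/g, b/U/Lo/f, b/U/Lo/g} → row (4,2) (4,2)
{b/W/Hi/f, b/W/Mid/f, b/W/Lo/f} → row (7,1) (1,4)
{b/W/Hi/g, b/W/Mid/g, b/W/Lo/g} → row (3,6) (1,4)
{e/U/Hi/f, e/U/Hi/g, e/W/Hi/f, e/W/Hi/g} → row (2,4) (2,4)
{e/U/Mid/f, e/U/Mid/g, e/W/Mid/f, e/W/Mid/g} → row (1,6) (1,6)
{e/U/Lo/f, e/U/Lo/g, e/W/Lo/f, e/W/Lo/g} → row (4,6) (5,6)
That's 6 distinct rows out of 24 strategies.

6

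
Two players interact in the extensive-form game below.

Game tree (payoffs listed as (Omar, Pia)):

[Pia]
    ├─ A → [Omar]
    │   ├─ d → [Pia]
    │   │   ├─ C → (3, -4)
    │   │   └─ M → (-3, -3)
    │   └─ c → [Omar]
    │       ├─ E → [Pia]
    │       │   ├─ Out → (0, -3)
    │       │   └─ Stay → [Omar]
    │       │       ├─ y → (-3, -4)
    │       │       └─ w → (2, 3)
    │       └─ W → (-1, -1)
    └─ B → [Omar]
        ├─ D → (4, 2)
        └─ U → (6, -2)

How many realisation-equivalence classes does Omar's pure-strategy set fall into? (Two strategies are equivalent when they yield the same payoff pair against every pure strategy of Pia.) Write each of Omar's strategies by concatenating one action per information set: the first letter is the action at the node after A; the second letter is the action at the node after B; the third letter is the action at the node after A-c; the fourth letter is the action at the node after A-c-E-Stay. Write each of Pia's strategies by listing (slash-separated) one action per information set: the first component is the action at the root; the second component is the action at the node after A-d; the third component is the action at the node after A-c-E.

8

Omar has 16 pure strategies: dDEy, dDEw, dDWy, dDWw, dUEy, dUEw, dUWy, dUWw, cDEy, cDEw, cDWy, cDWw, cUEy, cUEw, cUWy, cUWw. Columns: A/C/Out, A/C/Stay, A/M/Out, A/M/Stay, B/C/Out, B/C/Stay, B/M/Out, B/M/Stay.
{dDEy, dDEw, dDWy, dDWw} → row (3,-4) (3,-4) (-3,-3) (-3,-3) (4,2) (4,2) (4,2) (4,2)
{dUEy, dUEw, dUWy, dUWw} → row (3,-4) (3,-4) (-3,-3) (-3,-3) (6,-2) (6,-2) (6,-2) (6,-2)
{cDEy} → row (0,-3) (-3,-4) (0,-3) (-3,-4) (4,2) (4,2) (4,2) (4,2)
{cDEw} → row (0,-3) (2,3) (0,-3) (2,3) (4,2) (4,2) (4,2) (4,2)
{cDWy, cDWw} → row (-1,-1) (-1,-1) (-1,-1) (-1,-1) (4,2) (4,2) (4,2) (4,2)
{cUEy} → row (0,-3) (-3,-4) (0,-3) (-3,-4) (6,-2) (6,-2) (6,-2) (6,-2)
{cUEw} → row (0,-3) (2,3) (0,-3) (2,3) (6,-2) (6,-2) (6,-2) (6,-2)
{cUWy, cUWw} → row (-1,-1) (-1,-1) (-1,-1) (-1,-1) (6,-2) (6,-2) (6,-2) (6,-2)
That's 8 distinct rows out of 16 strategies.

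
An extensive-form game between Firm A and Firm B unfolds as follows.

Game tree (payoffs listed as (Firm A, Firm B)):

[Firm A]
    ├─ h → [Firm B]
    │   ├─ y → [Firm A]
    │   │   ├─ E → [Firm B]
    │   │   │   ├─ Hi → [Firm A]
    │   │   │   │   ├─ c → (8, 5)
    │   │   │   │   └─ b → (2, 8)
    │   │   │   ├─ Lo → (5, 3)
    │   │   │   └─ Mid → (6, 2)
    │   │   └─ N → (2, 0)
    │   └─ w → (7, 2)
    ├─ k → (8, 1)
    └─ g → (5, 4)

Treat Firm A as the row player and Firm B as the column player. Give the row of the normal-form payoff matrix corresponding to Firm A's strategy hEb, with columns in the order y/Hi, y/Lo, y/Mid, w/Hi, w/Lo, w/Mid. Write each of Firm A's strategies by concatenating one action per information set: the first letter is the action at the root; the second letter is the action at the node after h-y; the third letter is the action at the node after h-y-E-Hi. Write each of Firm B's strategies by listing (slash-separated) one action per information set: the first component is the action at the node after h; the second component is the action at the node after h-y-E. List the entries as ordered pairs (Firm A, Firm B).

vs y/Hi: Firm A plays h → Firm B plays y at [h] → Firm A plays E at [h-y] → Firm B plays Hi at [h-y-E] → Firm A plays b at [h-y-E-Hi] → (2, 8)
vs y/Lo: Firm A plays h → Firm B plays y at [h] → Firm A plays E at [h-y] → Firm B plays Lo at [h-y-E] → (5, 3)
vs y/Mid: Firm A plays h → Firm B plays y at [h] → Firm A plays E at [h-y] → Firm B plays Mid at [h-y-E] → (6, 2)
vs w/Hi: Firm A plays h → Firm B plays w at [h] → (7, 2)
vs w/Lo: Firm A plays h → Firm B plays w at [h] → (7, 2)
vs w/Mid: Firm A plays h → Firm B plays w at [h] → (7, 2)

(2,8) (5,3) (6,2) (7,2) (7,2) (7,2)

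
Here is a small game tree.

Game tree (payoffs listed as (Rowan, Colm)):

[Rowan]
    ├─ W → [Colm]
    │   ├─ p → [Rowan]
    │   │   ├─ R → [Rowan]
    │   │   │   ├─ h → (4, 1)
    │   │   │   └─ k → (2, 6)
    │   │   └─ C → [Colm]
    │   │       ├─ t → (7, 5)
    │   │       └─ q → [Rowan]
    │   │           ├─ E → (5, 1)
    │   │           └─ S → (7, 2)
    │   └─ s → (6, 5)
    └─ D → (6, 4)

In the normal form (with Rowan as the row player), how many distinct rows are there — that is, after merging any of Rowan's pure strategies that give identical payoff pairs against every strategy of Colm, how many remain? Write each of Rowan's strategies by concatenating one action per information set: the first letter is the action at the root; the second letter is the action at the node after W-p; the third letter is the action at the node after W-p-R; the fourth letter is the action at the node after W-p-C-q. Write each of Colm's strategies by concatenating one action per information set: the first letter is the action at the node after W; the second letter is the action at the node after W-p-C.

5

Rowan has 16 pure strategies: WRhE, WRhS, WRkE, WRkS, WChE, WChS, WCkE, WCkS, DRhE, DRhS, DRkE, DRkS, DChE, DChS, DCkE, DCkS. Columns: pt, pq, st, sq.
{WRhE, WRhS} → row (4,1) (4,1) (6,5) (6,5)
{WRkE, WRkS} → row (2,6) (2,6) (6,5) (6,5)
{WChE, WCkE} → row (7,5) (5,1) (6,5) (6,5)
{WChS, WCkS} → row (7,5) (7,2) (6,5) (6,5)
{DRhE, DRhS, DRkE, DRkS, DChE, DChS, DCkE, DCkS} → row (6,4) (6,4) (6,4) (6,4)
That's 5 distinct rows out of 16 strategies.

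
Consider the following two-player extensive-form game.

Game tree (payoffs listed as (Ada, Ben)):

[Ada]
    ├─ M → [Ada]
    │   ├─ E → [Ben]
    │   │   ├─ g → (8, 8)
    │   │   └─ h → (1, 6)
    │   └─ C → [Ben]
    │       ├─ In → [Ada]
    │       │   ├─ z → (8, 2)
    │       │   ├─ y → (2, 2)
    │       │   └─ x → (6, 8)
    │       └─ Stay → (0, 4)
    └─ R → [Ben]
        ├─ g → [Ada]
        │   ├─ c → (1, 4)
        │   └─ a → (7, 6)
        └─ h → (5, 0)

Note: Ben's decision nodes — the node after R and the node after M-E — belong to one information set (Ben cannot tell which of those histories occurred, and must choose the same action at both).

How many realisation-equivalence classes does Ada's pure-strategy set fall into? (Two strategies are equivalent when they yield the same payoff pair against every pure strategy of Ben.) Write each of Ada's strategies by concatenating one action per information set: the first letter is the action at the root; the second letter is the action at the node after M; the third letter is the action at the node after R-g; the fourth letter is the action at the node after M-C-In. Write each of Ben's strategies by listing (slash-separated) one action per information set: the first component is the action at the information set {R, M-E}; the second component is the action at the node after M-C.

6

Ada has 24 pure strategies: MEcz, MEcy, MEcx, MEaz, MEay, MEax, MCcz, MCcy, MCcx, MCaz, MCay, MCax, REcz, REcy, REcx, REaz, REay, REax, RCcz, RCcy, RCcx, RCaz, RCay, RCax. Columns: g/In, g/Stay, h/In, h/Stay.
{MEcz, MEcy, MEcx, MEaz, MEay, MEax} → row (8,8) (8,8) (1,6) (1,6)
{MCcz, MCaz} → row (8,2) (0,4) (8,2) (0,4)
{MCcy, MCay} → row (2,2) (0,4) (2,2) (0,4)
{MCcx, MCax} → row (6,8) (0,4) (6,8) (0,4)
{REcz, REcy, REcx, RCcz, RCcy, RCcx} → row (1,4) (1,4) (5,0) (5,0)
{REaz, REay, REax, RCaz, RCay, RCax} → row (7,6) (7,6) (5,0) (5,0)
That's 6 distinct rows out of 24 strategies.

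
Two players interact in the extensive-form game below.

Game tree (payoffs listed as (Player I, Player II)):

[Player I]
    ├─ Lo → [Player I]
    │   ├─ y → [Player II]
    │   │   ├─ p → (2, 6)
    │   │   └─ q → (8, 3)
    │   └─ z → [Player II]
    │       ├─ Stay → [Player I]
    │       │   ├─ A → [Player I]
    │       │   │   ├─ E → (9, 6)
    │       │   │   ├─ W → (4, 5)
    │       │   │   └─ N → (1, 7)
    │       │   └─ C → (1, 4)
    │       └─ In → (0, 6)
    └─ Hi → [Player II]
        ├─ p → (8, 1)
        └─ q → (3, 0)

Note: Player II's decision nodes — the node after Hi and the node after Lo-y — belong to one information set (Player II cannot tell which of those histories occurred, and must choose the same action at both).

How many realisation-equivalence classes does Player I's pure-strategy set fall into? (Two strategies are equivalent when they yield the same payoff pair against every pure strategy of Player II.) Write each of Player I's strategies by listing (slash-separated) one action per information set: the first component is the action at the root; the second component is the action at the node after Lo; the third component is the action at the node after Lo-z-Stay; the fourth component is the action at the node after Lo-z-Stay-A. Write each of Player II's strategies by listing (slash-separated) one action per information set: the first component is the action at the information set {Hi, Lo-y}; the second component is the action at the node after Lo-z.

Player I has 24 pure strategies: Lo/y/A/E, Lo/y/A/W, Lo/y/A/N, Lo/y/C/E, Lo/y/C/W, Lo/y/C/N, Lo/z/A/E, Lo/z/A/W, Lo/z/A/N, Lo/z/C/E, Lo/z/C/W, Lo/z/C/N, Hi/y/A/E, Hi/y/A/W, Hi/y/A/N, Hi/y/C/E, Hi/y/C/W, Hi/y/C/N, Hi/z/A/E, Hi/z/A/W, Hi/z/A/N, Hi/z/C/E, Hi/z/C/W, Hi/z/C/N. Columns: p/Stay, p/In, q/Stay, q/In.
{Lo/y/A/E, Lo/y/A/W, Lo/y/A/N, Lo/y/C/E, Lo/y/C/W, Lo/y/C/N} → row (2,6) (2,6) (8,3) (8,3)
{Lo/z/A/E} → row (9,6) (0,6) (9,6) (0,6)
{Lo/z/A/W} → row (4,5) (0,6) (4,5) (0,6)
{Lo/z/A/N} → row (1,7) (0,6) (1,7) (0,6)
{Lo/z/C/E, Lo/z/C/W, Lo/z/C/N} → row (1,4) (0,6) (1,4) (0,6)
{Hi/y/A/E, Hi/y/A/W, Hi/y/A/N, Hi/y/C/E, Hi/y/C/W, Hi/y/C/N, Hi/z/A/E, Hi/z/A/W, Hi/z/A/N, Hi/z/C/E, Hi/z/C/W, Hi/z/C/N} → row (8,1) (8,1) (3,0) (3,0)
That's 6 distinct rows out of 24 strategies.

6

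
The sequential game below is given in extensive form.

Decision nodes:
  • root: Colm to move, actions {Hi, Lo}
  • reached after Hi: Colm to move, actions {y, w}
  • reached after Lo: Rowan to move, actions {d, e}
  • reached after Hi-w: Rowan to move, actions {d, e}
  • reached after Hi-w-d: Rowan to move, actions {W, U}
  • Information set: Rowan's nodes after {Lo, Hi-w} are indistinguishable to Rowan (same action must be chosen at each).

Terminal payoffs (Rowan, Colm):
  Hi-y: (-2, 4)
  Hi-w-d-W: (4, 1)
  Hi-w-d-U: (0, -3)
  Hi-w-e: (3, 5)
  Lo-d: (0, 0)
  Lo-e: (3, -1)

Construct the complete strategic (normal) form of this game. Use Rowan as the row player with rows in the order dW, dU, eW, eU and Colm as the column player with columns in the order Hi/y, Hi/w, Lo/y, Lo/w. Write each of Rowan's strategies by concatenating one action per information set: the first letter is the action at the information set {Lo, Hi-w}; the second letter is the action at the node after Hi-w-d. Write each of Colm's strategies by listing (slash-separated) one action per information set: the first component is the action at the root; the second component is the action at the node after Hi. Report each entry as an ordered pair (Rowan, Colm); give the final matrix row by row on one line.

dW: (-2,4) (4,1) (0,0) (0,0) | dU: (-2,4) (0,-3) (0,0) (0,0) | eW: (-2,4) (3,5) (3,-1) (3,-1) | eU: (-2,4) (3,5) (3,-1) (3,-1)

         Hi/y     Hi/w     Lo/y     Lo/w
  dW   (-2,4)    (4,1)    (0,0)    (0,0)
  dU   (-2,4)   (0,-3)    (0,0)    (0,0)
  eW   (-2,4)    (3,5)   (3,-1)   (3,-1)
  eU   (-2,4)    (3,5)   (3,-1)   (3,-1)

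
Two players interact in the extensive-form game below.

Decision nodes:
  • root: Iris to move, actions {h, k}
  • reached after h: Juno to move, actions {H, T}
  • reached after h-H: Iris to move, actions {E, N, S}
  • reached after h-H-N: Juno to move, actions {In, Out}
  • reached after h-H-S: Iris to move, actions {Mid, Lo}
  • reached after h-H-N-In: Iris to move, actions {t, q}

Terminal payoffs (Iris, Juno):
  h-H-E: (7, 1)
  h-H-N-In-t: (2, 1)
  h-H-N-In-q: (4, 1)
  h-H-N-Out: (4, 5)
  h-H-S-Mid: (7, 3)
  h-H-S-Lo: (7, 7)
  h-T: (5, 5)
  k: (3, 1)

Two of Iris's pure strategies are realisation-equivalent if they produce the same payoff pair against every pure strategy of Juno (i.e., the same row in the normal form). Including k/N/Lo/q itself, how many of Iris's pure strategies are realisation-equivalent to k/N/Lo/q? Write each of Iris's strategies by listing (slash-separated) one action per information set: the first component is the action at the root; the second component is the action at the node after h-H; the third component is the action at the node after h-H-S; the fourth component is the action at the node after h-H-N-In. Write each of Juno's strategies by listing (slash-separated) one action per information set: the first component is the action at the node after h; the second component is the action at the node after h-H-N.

12

Row for k/N/Lo/q (columns H/In, H/Out, T/In, T/Out): (3,1) (3,1) (3,1) (3,1).
Under k/N/Lo/q, Iris's choice at the node after h-H and at the node after h-H-S and at the node after h-H-N-In can never be reached regardless of what Juno does, so varying those choices leaves every outcome unchanged.
Holding the reachable choices fixed and varying the unreachable ones freely already gives 3 × 2 × 2 = 12 equivalent strategies.
No other strategy reproduces this row, so those 12 are the full class: k/E/Mid/t, k/E/Mid/q, k/E/Lo/t, k/E/Lo/q, k/N/Mid/t, k/N/Mid/q, k/N/Lo/t, k/N/Lo/q, k/S/Mid/t, k/S/Mid/q, k/S/Lo/t, k/S/Lo/q.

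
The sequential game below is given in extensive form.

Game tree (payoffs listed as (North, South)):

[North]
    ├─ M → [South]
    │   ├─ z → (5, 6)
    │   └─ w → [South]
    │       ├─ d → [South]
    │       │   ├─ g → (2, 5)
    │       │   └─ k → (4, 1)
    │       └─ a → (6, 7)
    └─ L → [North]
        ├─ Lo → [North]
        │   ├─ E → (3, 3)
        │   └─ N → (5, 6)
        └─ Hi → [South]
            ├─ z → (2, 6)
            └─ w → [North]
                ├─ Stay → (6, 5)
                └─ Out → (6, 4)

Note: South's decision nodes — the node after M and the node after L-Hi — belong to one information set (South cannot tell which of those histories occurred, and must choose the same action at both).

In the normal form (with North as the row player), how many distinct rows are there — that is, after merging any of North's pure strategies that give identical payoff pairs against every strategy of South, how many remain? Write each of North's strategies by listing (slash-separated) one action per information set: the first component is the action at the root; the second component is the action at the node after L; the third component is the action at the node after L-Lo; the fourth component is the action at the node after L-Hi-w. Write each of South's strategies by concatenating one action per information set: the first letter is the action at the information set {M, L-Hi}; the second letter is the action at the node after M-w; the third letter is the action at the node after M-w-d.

5

North has 16 pure strategies: M/Lo/E/Stay, M/Lo/E/Out, M/Lo/N/Stay, M/Lo/N/Out, M/Hi/E/Stay, M/Hi/E/Out, M/Hi/N/Stay, M/Hi/N/Out, L/Lo/E/Stay, L/Lo/E/Out, L/Lo/N/Stay, L/Lo/N/Out, L/Hi/E/Stay, L/Hi/E/Out, L/Hi/N/Stay, L/Hi/N/Out. Columns: zdg, zdk, zag, zak, wdg, wdk, wag, wak.
{M/Lo/E/Stay, M/Lo/E/Out, M/Lo/N/Stay, M/Lo/N/Out, M/Hi/E/Stay, M/Hi/E/Out, M/Hi/N/Stay, M/Hi/N/Out} → row (5,6) (5,6) (5,6) (5,6) (2,5) (4,1) (6,7) (6,7)
{L/Lo/E/Stay, L/Lo/E/Out} → row (3,3) (3,3) (3,3) (3,3) (3,3) (3,3) (3,3) (3,3)
{L/Lo/N/Stay, L/Lo/N/Out} → row (5,6) (5,6) (5,6) (5,6) (5,6) (5,6) (5,6) (5,6)
{L/Hi/E/Stay, L/Hi/N/Stay} → row (2,6) (2,6) (2,6) (2,6) (6,5) (6,5) (6,5) (6,5)
{L/Hi/E/Out, L/Hi/N/Out} → row (2,6) (2,6) (2,6) (2,6) (6,4) (6,4) (6,4) (6,4)
That's 5 distinct rows out of 16 strategies.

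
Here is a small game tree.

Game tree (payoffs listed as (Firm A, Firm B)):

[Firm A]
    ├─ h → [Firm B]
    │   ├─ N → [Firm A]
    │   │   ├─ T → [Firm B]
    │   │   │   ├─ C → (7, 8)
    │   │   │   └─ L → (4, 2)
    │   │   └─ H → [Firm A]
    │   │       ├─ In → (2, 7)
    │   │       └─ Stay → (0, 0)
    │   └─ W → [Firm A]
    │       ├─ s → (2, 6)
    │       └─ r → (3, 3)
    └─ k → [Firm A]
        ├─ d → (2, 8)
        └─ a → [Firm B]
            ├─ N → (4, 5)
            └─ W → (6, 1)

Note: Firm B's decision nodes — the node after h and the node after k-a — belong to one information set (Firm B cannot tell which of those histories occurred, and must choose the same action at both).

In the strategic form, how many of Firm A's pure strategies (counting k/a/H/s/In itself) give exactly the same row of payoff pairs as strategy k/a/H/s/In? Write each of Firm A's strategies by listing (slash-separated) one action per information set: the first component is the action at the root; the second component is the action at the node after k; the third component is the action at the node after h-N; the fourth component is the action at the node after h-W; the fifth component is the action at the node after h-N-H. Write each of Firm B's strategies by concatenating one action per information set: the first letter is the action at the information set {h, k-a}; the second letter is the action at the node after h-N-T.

8

Row for k/a/H/s/In (columns NC, NL, WC, WL): (4,5) (4,5) (6,1) (6,1).
Under k/a/H/s/In, Firm A's choice at the node after h-N and at the node after h-W and at the node after h-N-H can never be reached regardless of what Firm B does, so varying those choices leaves every outcome unchanged.
Holding the reachable choices fixed and varying the unreachable ones freely already gives 2 × 2 × 2 = 8 equivalent strategies.
No other strategy reproduces this row, so those 8 are the full class: k/a/T/s/In, k/a/T/s/Stay, k/a/T/r/In, k/a/T/r/Stay, k/a/H/s/In, k/a/H/s/Stay, k/a/H/r/In, k/a/H/r/Stay.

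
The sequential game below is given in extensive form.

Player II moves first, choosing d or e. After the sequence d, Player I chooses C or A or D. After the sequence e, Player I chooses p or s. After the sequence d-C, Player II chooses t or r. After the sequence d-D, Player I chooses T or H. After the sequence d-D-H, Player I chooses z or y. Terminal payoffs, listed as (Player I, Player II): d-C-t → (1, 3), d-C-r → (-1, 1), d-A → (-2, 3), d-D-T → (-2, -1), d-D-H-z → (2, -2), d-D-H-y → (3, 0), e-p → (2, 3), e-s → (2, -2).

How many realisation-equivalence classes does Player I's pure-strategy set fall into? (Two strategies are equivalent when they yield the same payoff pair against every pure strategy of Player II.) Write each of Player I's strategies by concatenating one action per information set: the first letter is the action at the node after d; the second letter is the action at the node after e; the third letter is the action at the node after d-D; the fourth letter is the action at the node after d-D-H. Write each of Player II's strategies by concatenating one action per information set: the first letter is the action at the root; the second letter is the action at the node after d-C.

Player I has 24 pure strategies: CpTz, CpTy, CpHz, CpHy, CsTz, CsTy, CsHz, CsHy, ApTz, ApTy, ApHz, ApHy, AsTz, AsTy, AsHz, AsHy, DpTz, DpTy, DpHz, DpHy, DsTz, DsTy, DsHz, DsHy. Columns: dt, dr, et, er.
{CpTz, CpTy, CpHz, CpHy} → row (1,3) (-1,1) (2,3) (2,3)
{CsTz, CsTy, CsHz, CsHy} → row (1,3) (-1,1) (2,-2) (2,-2)
{ApTz, ApTy, ApHz, ApHy} → row (-2,3) (-2,3) (2,3) (2,3)
{AsTz, AsTy, AsHz, AsHy} → row (-2,3) (-2,3) (2,-2) (2,-2)
{DpTz, DpTy} → row (-2,-1) (-2,-1) (2,3) (2,3)
{DpHz} → row (2,-2) (2,-2) (2,3) (2,3)
{DpHy} → row (3,0) (3,0) (2,3) (2,3)
{DsTz, DsTy} → row (-2,-1) (-2,-1) (2,-2) (2,-2)
{DsHz} → row (2,-2) (2,-2) (2,-2) (2,-2)
{DsHy} → row (3,0) (3,0) (2,-2) (2,-2)
That's 10 distinct rows out of 24 strategies.

10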